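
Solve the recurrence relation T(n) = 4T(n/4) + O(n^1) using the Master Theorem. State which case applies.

Master Theorem for T(n) = 4T(n/4) + O(n^1):

a = 4, b = 4, c = 1
log_b(a) = log_4(4) = 1.0000

Case 2: c = 1 = log_4(4) = 1.0000
T(n) = O(n^1 log n) = O(n log n)

For T(n) = 4T(n/4) + O(n^1): log_4(4) = 1.0000. This is Case 2 of the Master Theorem (c = log_b(a), equal work at all levels), giving O(n log n).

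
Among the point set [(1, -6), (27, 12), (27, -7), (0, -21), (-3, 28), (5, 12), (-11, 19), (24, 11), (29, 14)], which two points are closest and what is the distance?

Computing all pairwise distances among 9 points:

d((1, -6), (27, 12)) = 31.6228
d((1, -6), (27, -7)) = 26.0192
d((1, -6), (0, -21)) = 15.0333
d((1, -6), (-3, 28)) = 34.2345
d((1, -6), (5, 12)) = 18.4391
d((1, -6), (-11, 19)) = 27.7308
d((1, -6), (24, 11)) = 28.6007
d((1, -6), (29, 14)) = 34.4093
d((27, 12), (27, -7)) = 19.0
d((27, 12), (0, -21)) = 42.638
d((27, 12), (-3, 28)) = 34.0
d((27, 12), (5, 12)) = 22.0
d((27, 12), (-11, 19)) = 38.6394
d((27, 12), (24, 11)) = 3.1623
d((27, 12), (29, 14)) = 2.8284 <-- minimum
d((27, -7), (0, -21)) = 30.4138
d((27, -7), (-3, 28)) = 46.0977
d((27, -7), (5, 12)) = 29.0689
d((27, -7), (-11, 19)) = 46.0435
d((27, -7), (24, 11)) = 18.2483
d((27, -7), (29, 14)) = 21.095
d((0, -21), (-3, 28)) = 49.0918
d((0, -21), (5, 12)) = 33.3766
d((0, -21), (-11, 19)) = 41.4849
d((0, -21), (24, 11)) = 40.0
d((0, -21), (29, 14)) = 45.4533
d((-3, 28), (5, 12)) = 17.8885
d((-3, 28), (-11, 19)) = 12.0416
d((-3, 28), (24, 11)) = 31.9061
d((-3, 28), (29, 14)) = 34.9285
d((5, 12), (-11, 19)) = 17.4642
d((5, 12), (24, 11)) = 19.0263
d((5, 12), (29, 14)) = 24.0832
d((-11, 19), (24, 11)) = 35.9026
d((-11, 19), (29, 14)) = 40.3113
d((24, 11), (29, 14)) = 5.831

Closest pair: (27, 12) and (29, 14) with distance 2.8284

The closest pair is (27, 12) and (29, 14) with Euclidean distance 2.8284. For 9 points, brute-force pairwise comparison is shown above. For large n, the divide-and-conquer algorithm (sort by x, recurse on halves, check the dividing strip) achieves O(n log n).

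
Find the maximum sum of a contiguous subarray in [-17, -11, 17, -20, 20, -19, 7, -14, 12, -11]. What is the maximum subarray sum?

Using Kadane's algorithm on [-17, -11, 17, -20, 20, -19, 7, -14, 12, -11]:

Scanning through the array:
Position 1 (value -11): max_ending_here = -11, max_so_far = -11
Position 2 (value 17): max_ending_here = 17, max_so_far = 17
Position 3 (value -20): max_ending_here = -3, max_so_far = 17
Position 4 (value 20): max_ending_here = 20, max_so_far = 20
Position 5 (value -19): max_ending_here = 1, max_so_far = 20
Position 6 (value 7): max_ending_here = 8, max_so_far = 20
Position 7 (value -14): max_ending_here = -6, max_so_far = 20
Position 8 (value 12): max_ending_here = 12, max_so_far = 20
Position 9 (value -11): max_ending_here = 1, max_so_far = 20

Maximum subarray: [20]
Maximum sum: 20

The maximum subarray is [20] with sum 20. This subarray runs from index 4 to index 4.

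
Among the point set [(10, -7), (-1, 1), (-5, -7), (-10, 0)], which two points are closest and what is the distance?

Computing all pairwise distances among 4 points:

d((10, -7), (-1, 1)) = 13.6015
d((10, -7), (-5, -7)) = 15.0
d((10, -7), (-10, 0)) = 21.1896
d((-1, 1), (-5, -7)) = 8.9443
d((-1, 1), (-10, 0)) = 9.0554
d((-5, -7), (-10, 0)) = 8.6023 <-- minimum

Closest pair: (-5, -7) and (-10, 0) with distance 8.6023

The closest pair is (-5, -7) and (-10, 0) with Euclidean distance 8.6023. For 4 points, brute-force pairwise comparison is shown above. For large n, the divide-and-conquer algorithm (sort by x, recurse on halves, check the dividing strip) achieves O(n log n).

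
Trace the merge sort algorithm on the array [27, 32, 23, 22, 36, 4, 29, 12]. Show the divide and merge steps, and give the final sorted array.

Merge sort trace:

Split: [27, 32, 23, 22, 36, 4, 29, 12] -> [27, 32, 23, 22] and [36, 4, 29, 12]
  Split: [27, 32, 23, 22] -> [27, 32] and [23, 22]
    Split: [27, 32] -> [27] and [32]
    Merge: [27] + [32] -> [27, 32]
    Split: [23, 22] -> [23] and [22]
    Merge: [23] + [22] -> [22, 23]
  Merge: [27, 32] + [22, 23] -> [22, 23, 27, 32]
  Split: [36, 4, 29, 12] -> [36, 4] and [29, 12]
    Split: [36, 4] -> [36] and [4]
    Merge: [36] + [4] -> [4, 36]
    Split: [29, 12] -> [29] and [12]
    Merge: [29] + [12] -> [12, 29]
  Merge: [4, 36] + [12, 29] -> [4, 12, 29, 36]
Merge: [22, 23, 27, 32] + [4, 12, 29, 36] -> [4, 12, 22, 23, 27, 29, 32, 36]

Final sorted array: [4, 12, 22, 23, 27, 29, 32, 36]

The merge sort proceeds by recursively splitting the array and merging sorted halves.
After all merges, the sorted array is [4, 12, 22, 23, 27, 29, 32, 36].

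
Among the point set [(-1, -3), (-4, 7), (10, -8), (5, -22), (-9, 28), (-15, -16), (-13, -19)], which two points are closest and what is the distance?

Computing all pairwise distances among 7 points:

d((-1, -3), (-4, 7)) = 10.4403
d((-1, -3), (10, -8)) = 12.083
d((-1, -3), (5, -22)) = 19.9249
d((-1, -3), (-9, 28)) = 32.0156
d((-1, -3), (-15, -16)) = 19.105
d((-1, -3), (-13, -19)) = 20.0
d((-4, 7), (10, -8)) = 20.5183
d((-4, 7), (5, -22)) = 30.3645
d((-4, 7), (-9, 28)) = 21.587
d((-4, 7), (-15, -16)) = 25.4951
d((-4, 7), (-13, -19)) = 27.5136
d((10, -8), (5, -22)) = 14.8661
d((10, -8), (-9, 28)) = 40.7063
d((10, -8), (-15, -16)) = 26.2488
d((10, -8), (-13, -19)) = 25.4951
d((5, -22), (-9, 28)) = 51.923
d((5, -22), (-15, -16)) = 20.8806
d((5, -22), (-13, -19)) = 18.2483
d((-9, 28), (-15, -16)) = 44.4072
d((-9, 28), (-13, -19)) = 47.1699
d((-15, -16), (-13, -19)) = 3.6056 <-- minimum

Closest pair: (-15, -16) and (-13, -19) with distance 3.6056

The closest pair is (-15, -16) and (-13, -19) with Euclidean distance 3.6056. For 7 points, brute-force pairwise comparison is shown above. For large n, the divide-and-conquer algorithm (sort by x, recurse on halves, check the dividing strip) achieves O(n log n).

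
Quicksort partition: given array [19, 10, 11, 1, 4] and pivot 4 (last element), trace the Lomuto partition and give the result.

Lomuto partition with pivot = 4:

Initial array: [19, 10, 11, 1, 4]

arr[0]=19 > 4: no swap
arr[1]=10 > 4: no swap
arr[2]=11 > 4: no swap
arr[3]=1 <= 4: swap with position 0, array becomes [1, 10, 11, 19, 4]

Place pivot at position 1: [1, 4, 11, 19, 10]
Pivot position: 1

After partitioning with pivot 4, the array becomes [1, 4, 11, 19, 10]. The pivot is placed at index 1. All elements to the left of the pivot are <= 4, and all elements to the right are > 4.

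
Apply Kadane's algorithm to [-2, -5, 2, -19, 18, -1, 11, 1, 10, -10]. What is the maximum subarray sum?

Using Kadane's algorithm on [-2, -5, 2, -19, 18, -1, 11, 1, 10, -10]:

Scanning through the array:
Position 1 (value -5): max_ending_here = -5, max_so_far = -2
Position 2 (value 2): max_ending_here = 2, max_so_far = 2
Position 3 (value -19): max_ending_here = -17, max_so_far = 2
Position 4 (value 18): max_ending_here = 18, max_so_far = 18
Position 5 (value -1): max_ending_here = 17, max_so_far = 18
Position 6 (value 11): max_ending_here = 28, max_so_far = 28
Position 7 (value 1): max_ending_here = 29, max_so_far = 29
Position 8 (value 10): max_ending_here = 39, max_so_far = 39
Position 9 (value -10): max_ending_here = 29, max_so_far = 39

Maximum subarray: [18, -1, 11, 1, 10]
Maximum sum: 39

The maximum subarray is [18, -1, 11, 1, 10] with sum 39. This subarray runs from index 4 to index 8.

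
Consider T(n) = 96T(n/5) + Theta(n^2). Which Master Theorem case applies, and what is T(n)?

Master Theorem for T(n) = 96T(n/5) + O(n^2):

a = 96, b = 5, c = 2
log_b(a) = log_5(96) = 2.8360

Case 1: c = 2 < log_5(96) = 2.8360
T(n) = O(n^(log_5 96))

For T(n) = 96T(n/5) + O(n^2): log_5(96) = 2.8360. This is Case 1 of the Master Theorem (c < log_b(a), work dominated by leaves), giving O(n^(log_5 96)).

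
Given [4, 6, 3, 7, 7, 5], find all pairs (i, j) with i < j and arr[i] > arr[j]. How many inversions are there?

Finding inversions in [4, 6, 3, 7, 7, 5]:

(0, 2): arr[0]=4 > arr[2]=3
(1, 2): arr[1]=6 > arr[2]=3
(1, 5): arr[1]=6 > arr[5]=5
(3, 5): arr[3]=7 > arr[5]=5
(4, 5): arr[4]=7 > arr[5]=5

Total inversions: 5

The array has 5 inversion(s): (0,2), (1,2), (1,5), (3,5), (4,5). Each pair (i,j) satisfies i < j and arr[i] > arr[j].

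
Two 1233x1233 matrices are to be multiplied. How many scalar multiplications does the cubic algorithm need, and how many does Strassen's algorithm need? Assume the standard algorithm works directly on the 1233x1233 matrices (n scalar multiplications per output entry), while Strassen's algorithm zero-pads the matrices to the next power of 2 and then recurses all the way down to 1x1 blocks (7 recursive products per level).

Matrix multiplication for 1233x1233 matrices:

Strassen's algorithm requires power-of-2 dimensions. Pad 1233x1233 to 2048x2048 (next power of 2).

Standard algorithm: 1233^3 = 1874516337 multiplications
Strassen's algorithm: 7^(log2(2048)) = 7^11 = 1977326743 multiplications
Difference: 1874516337 - 1977326743 = -102810406 (Strassen uses MORE here due to padding overhead — for small or just-over-power-of-2 n, padding can outweigh the per-level savings)

Standard: 1874516337 multiplications (1233^3). Strassen: 1977326743 multiplications (7^11, after padding to 2048x2048). Strassen reduces 8 recursive multiplications to 7 at each level.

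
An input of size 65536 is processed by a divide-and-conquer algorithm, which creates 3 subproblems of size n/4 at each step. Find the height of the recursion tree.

For divide and conquer with division factor 4:

Problem sizes at each level:
Level 0: 65536
Level 1: 16384
Level 2: 4096
Level 3: 1024
Level 4: 256
Level 5: 64
Level 6: 16
Level 7: 4
Level 8: 1

The root is level 0 and the size-1 base case is level 8 (the tree spans levels 0 through 8, i.e. 9 levels counting the root), so the depth is the number of divisions: log_4(65536) = 8

The recursion tree depth is log_4(65536) = 8. At each level, the problem size is divided by 4, so it takes 8 divisions to reduce to a base case of size 1. The algorithm makes 3 recursive calls at each level.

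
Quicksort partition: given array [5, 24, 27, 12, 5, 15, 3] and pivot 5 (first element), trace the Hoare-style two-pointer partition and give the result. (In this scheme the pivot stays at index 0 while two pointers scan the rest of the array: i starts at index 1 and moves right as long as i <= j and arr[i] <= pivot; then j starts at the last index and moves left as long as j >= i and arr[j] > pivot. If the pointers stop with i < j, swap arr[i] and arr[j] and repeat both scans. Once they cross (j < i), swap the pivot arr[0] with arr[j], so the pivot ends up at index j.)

Hoare-style two-pointer partition with pivot = 5:

Initial array: [5, 24, 27, 12, 5, 15, 3]

Pointers start at i = 1, j = 6.
i stops at index 1 (arr[1]=24 > 5), j stops at index 6 (arr[6]=3 <= 5): swap arr[1] and arr[6], array becomes [5, 3, 27, 12, 5, 15, 24]
i stops at index 2 (arr[2]=27 > 5), j stops at index 4 (arr[4]=5 <= 5): swap arr[2] and arr[4], array becomes [5, 3, 5, 12, 27, 15, 24]
i ends at 3, j ends at 2: the pointers have crossed (j < i), so scanning stops.

Swap pivot arr[0] with arr[2] to place pivot at position 2: [5, 3, 5, 12, 27, 15, 24]
Pivot position: 2

After partitioning with pivot 5, the array becomes [5, 3, 5, 12, 27, 15, 24]. The pivot is placed at index 2. All elements to the left of the pivot are <= 5, and all elements to the right are > 5.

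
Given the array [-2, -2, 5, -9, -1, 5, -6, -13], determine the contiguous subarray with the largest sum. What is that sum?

Using Kadane's algorithm on [-2, -2, 5, -9, -1, 5, -6, -13]:

Scanning through the array:
Position 1 (value -2): max_ending_here = -2, max_so_far = -2
Position 2 (value 5): max_ending_here = 5, max_so_far = 5
Position 3 (value -9): max_ending_here = -4, max_so_far = 5
Position 4 (value -1): max_ending_here = -1, max_so_far = 5
Position 5 (value 5): max_ending_here = 5, max_so_far = 5
Position 6 (value -6): max_ending_here = -1, max_so_far = 5
Position 7 (value -13): max_ending_here = -13, max_so_far = 5

Maximum subarray: [5]
Maximum sum: 5

The maximum subarray is [5] with sum 5. This subarray runs from index 2 to index 2.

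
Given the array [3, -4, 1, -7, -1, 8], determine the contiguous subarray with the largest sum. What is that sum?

Using Kadane's algorithm on [3, -4, 1, -7, -1, 8]:

Scanning through the array:
Position 1 (value -4): max_ending_here = -1, max_so_far = 3
Position 2 (value 1): max_ending_here = 1, max_so_far = 3
Position 3 (value -7): max_ending_here = -6, max_so_far = 3
Position 4 (value -1): max_ending_here = -1, max_so_far = 3
Position 5 (value 8): max_ending_here = 8, max_so_far = 8

Maximum subarray: [8]
Maximum sum: 8

The maximum subarray is [8] with sum 8. This subarray runs from index 5 to index 5.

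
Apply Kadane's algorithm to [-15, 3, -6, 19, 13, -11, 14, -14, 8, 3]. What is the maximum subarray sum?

Using Kadane's algorithm on [-15, 3, -6, 19, 13, -11, 14, -14, 8, 3]:

Scanning through the array:
Position 1 (value 3): max_ending_here = 3, max_so_far = 3
Position 2 (value -6): max_ending_here = -3, max_so_far = 3
Position 3 (value 19): max_ending_here = 19, max_so_far = 19
Position 4 (value 13): max_ending_here = 32, max_so_far = 32
Position 5 (value -11): max_ending_here = 21, max_so_far = 32
Position 6 (value 14): max_ending_here = 35, max_so_far = 35
Position 7 (value -14): max_ending_here = 21, max_so_far = 35
Position 8 (value 8): max_ending_here = 29, max_so_far = 35
Position 9 (value 3): max_ending_here = 32, max_so_far = 35

Maximum subarray: [19, 13, -11, 14]
Maximum sum: 35

The maximum subarray is [19, 13, -11, 14] with sum 35. This subarray runs from index 3 to index 6.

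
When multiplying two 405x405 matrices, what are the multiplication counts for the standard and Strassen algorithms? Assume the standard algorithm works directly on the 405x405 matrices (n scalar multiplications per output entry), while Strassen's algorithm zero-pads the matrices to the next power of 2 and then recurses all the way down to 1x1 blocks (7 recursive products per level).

Matrix multiplication for 405x405 matrices:

Strassen's algorithm requires power-of-2 dimensions. Pad 405x405 to 512x512 (next power of 2).

Standard algorithm: 405^3 = 66430125 multiplications
Strassen's algorithm: 7^(log2(512)) = 7^9 = 40353607 multiplications
Savings: 66430125 - 40353607 = 26076518 multiplications

Standard: 66430125 multiplications (405^3). Strassen: 40353607 multiplications (7^9, after padding to 512x512). Strassen reduces 8 recursive multiplications to 7 at each level.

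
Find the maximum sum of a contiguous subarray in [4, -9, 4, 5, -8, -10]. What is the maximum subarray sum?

Using Kadane's algorithm on [4, -9, 4, 5, -8, -10]:

Scanning through the array:
Position 1 (value -9): max_ending_here = -5, max_so_far = 4
Position 2 (value 4): max_ending_here = 4, max_so_far = 4
Position 3 (value 5): max_ending_here = 9, max_so_far = 9
Position 4 (value -8): max_ending_here = 1, max_so_far = 9
Position 5 (value -10): max_ending_here = -9, max_so_far = 9

Maximum subarray: [4, 5]
Maximum sum: 9

The maximum subarray is [4, 5] with sum 9. This subarray runs from index 2 to index 3.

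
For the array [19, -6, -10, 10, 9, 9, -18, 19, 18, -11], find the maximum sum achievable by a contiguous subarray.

Using Kadane's algorithm on [19, -6, -10, 10, 9, 9, -18, 19, 18, -11]:

Scanning through the array:
Position 1 (value -6): max_ending_here = 13, max_so_far = 19
Position 2 (value -10): max_ending_here = 3, max_so_far = 19
Position 3 (value 10): max_ending_here = 13, max_so_far = 19
Position 4 (value 9): max_ending_here = 22, max_so_far = 22
Position 5 (value 9): max_ending_here = 31, max_so_far = 31
Position 6 (value -18): max_ending_here = 13, max_so_far = 31
Position 7 (value 19): max_ending_here = 32, max_so_far = 32
Position 8 (value 18): max_ending_here = 50, max_so_far = 50
Position 9 (value -11): max_ending_here = 39, max_so_far = 50

Maximum subarray: [19, -6, -10, 10, 9, 9, -18, 19, 18]
Maximum sum: 50

The maximum subarray is [19, -6, -10, 10, 9, 9, -18, 19, 18] with sum 50. This subarray runs from index 0 to index 8.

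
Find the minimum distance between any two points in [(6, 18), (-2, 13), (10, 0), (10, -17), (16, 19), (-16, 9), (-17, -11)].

Computing all pairwise distances among 7 points:

d((6, 18), (-2, 13)) = 9.434 <-- minimum
d((6, 18), (10, 0)) = 18.4391
d((6, 18), (10, -17)) = 35.2278
d((6, 18), (16, 19)) = 10.0499
d((6, 18), (-16, 9)) = 23.7697
d((6, 18), (-17, -11)) = 37.0135
d((-2, 13), (10, 0)) = 17.6918
d((-2, 13), (10, -17)) = 32.311
d((-2, 13), (16, 19)) = 18.9737
d((-2, 13), (-16, 9)) = 14.5602
d((-2, 13), (-17, -11)) = 28.3019
d((10, 0), (10, -17)) = 17.0
d((10, 0), (16, 19)) = 19.9249
d((10, 0), (-16, 9)) = 27.5136
d((10, 0), (-17, -11)) = 29.1548
d((10, -17), (16, 19)) = 36.4966
d((10, -17), (-16, 9)) = 36.7696
d((10, -17), (-17, -11)) = 27.6586
d((16, 19), (-16, 9)) = 33.5261
d((16, 19), (-17, -11)) = 44.5982
d((-16, 9), (-17, -11)) = 20.025

Closest pair: (6, 18) and (-2, 13) with distance 9.434

The closest pair is (6, 18) and (-2, 13) with Euclidean distance 9.434. For 7 points, brute-force pairwise comparison is shown above. For large n, the divide-and-conquer algorithm (sort by x, recurse on halves, check the dividing strip) achieves O(n log n).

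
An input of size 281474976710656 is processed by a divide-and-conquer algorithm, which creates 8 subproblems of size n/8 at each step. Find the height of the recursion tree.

For divide and conquer with division factor 8:

Problem sizes at each level:
Level 0: 281474976710656
Level 1: 35184372088832
Level 2: 4398046511104
Level 3: 549755813888
Level 4: 68719476736
Level 5: 8589934592
Level 6: 1073741824
Level 7: 134217728
Level 8: 16777216
Level 9: 2097152
Level 10: 262144
Level 11: 32768
Level 12: 4096
Level 13: 512
Level 14: 64
Level 15: 8
Level 16: 1

The root is level 0 and the size-1 base case is level 16 (the tree spans levels 0 through 16, i.e. 17 levels counting the root), so the depth is the number of divisions: log_8(281474976710656) = 16

The recursion tree depth is log_8(281474976710656) = 16. At each level, the problem size is divided by 8, so it takes 16 divisions to reduce to a base case of size 1. The algorithm makes 8 recursive calls at each level.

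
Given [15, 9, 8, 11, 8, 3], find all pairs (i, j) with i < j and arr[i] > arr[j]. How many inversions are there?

Finding inversions in [15, 9, 8, 11, 8, 3]:

(0, 1): arr[0]=15 > arr[1]=9
(0, 2): arr[0]=15 > arr[2]=8
(0, 3): arr[0]=15 > arr[3]=11
(0, 4): arr[0]=15 > arr[4]=8
(0, 5): arr[0]=15 > arr[5]=3
(1, 2): arr[1]=9 > arr[2]=8
(1, 4): arr[1]=9 > arr[4]=8
(1, 5): arr[1]=9 > arr[5]=3
(2, 5): arr[2]=8 > arr[5]=3
(3, 4): arr[3]=11 > arr[4]=8
(3, 5): arr[3]=11 > arr[5]=3
(4, 5): arr[4]=8 > arr[5]=3

Total inversions: 12

The array has 12 inversion(s): (0,1), (0,2), (0,3), (0,4), (0,5), (1,2), (1,4), (1,5), (2,5), (3,4), (3,5), (4,5). Each pair (i,j) satisfies i < j and arr[i] > arr[j].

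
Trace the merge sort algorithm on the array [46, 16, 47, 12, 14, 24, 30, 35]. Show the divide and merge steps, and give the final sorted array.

Merge sort trace:

Split: [46, 16, 47, 12, 14, 24, 30, 35] -> [46, 16, 47, 12] and [14, 24, 30, 35]
  Split: [46, 16, 47, 12] -> [46, 16] and [47, 12]
    Split: [46, 16] -> [46] and [16]
    Merge: [46] + [16] -> [16, 46]
    Split: [47, 12] -> [47] and [12]
    Merge: [47] + [12] -> [12, 47]
  Merge: [16, 46] + [12, 47] -> [12, 16, 46, 47]
  Split: [14, 24, 30, 35] -> [14, 24] and [30, 35]
    Split: [14, 24] -> [14] and [24]
    Merge: [14] + [24] -> [14, 24]
    Split: [30, 35] -> [30] and [35]
    Merge: [30] + [35] -> [30, 35]
  Merge: [14, 24] + [30, 35] -> [14, 24, 30, 35]
Merge: [12, 16, 46, 47] + [14, 24, 30, 35] -> [12, 14, 16, 24, 30, 35, 46, 47]

Final sorted array: [12, 14, 16, 24, 30, 35, 46, 47]

The merge sort proceeds by recursively splitting the array and merging sorted halves.
After all merges, the sorted array is [12, 14, 16, 24, 30, 35, 46, 47].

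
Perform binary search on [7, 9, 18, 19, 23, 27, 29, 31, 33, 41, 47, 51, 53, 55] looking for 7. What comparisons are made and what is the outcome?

Binary search for 7 in [7, 9, 18, 19, 23, 27, 29, 31, 33, 41, 47, 51, 53, 55]:

lo=0, hi=13, mid=6, arr[mid]=29 -> 29 > 7, search left half
lo=0, hi=5, mid=2, arr[mid]=18 -> 18 > 7, search left half
lo=0, hi=1, mid=0, arr[mid]=7 -> Found target at index 0!

Binary search finds 7 at index 0 after 3 comparisons. The search repeatedly halves the search space by comparing with the middle element.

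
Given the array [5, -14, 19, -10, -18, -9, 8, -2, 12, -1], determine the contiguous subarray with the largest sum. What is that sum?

Using Kadane's algorithm on [5, -14, 19, -10, -18, -9, 8, -2, 12, -1]:

Scanning through the array:
Position 1 (value -14): max_ending_here = -9, max_so_far = 5
Position 2 (value 19): max_ending_here = 19, max_so_far = 19
Position 3 (value -10): max_ending_here = 9, max_so_far = 19
Position 4 (value -18): max_ending_here = -9, max_so_far = 19
Position 5 (value -9): max_ending_here = -9, max_so_far = 19
Position 6 (value 8): max_ending_here = 8, max_so_far = 19
Position 7 (value -2): max_ending_here = 6, max_so_far = 19
Position 8 (value 12): max_ending_here = 18, max_so_far = 19
Position 9 (value -1): max_ending_here = 17, max_so_far = 19

Maximum subarray: [19]
Maximum sum: 19

The maximum subarray is [19] with sum 19. This subarray runs from index 2 to index 2.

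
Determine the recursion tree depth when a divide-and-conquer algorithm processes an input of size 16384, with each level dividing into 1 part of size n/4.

For divide and conquer with division factor 4:

Problem sizes at each level:
Level 0: 16384
Level 1: 4096
Level 2: 1024
Level 3: 256
Level 4: 64
Level 5: 16
Level 6: 4
Level 7: 1

The root is level 0 and the size-1 base case is level 7 (the tree spans levels 0 through 7, i.e. 8 levels counting the root), so the depth is the number of divisions: log_4(16384) = 7

The recursion tree depth is log_4(16384) = 7. At each level, the problem size is divided by 4, so it takes 7 divisions to reduce to a base case of size 1. The algorithm makes 1 recursive call at each level.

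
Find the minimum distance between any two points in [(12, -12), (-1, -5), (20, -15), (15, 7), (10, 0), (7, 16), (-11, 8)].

Computing all pairwise distances among 7 points:

d((12, -12), (-1, -5)) = 14.7648
d((12, -12), (20, -15)) = 8.544 <-- minimum
d((12, -12), (15, 7)) = 19.2354
d((12, -12), (10, 0)) = 12.1655
d((12, -12), (7, 16)) = 28.4429
d((12, -12), (-11, 8)) = 30.4795
d((-1, -5), (20, -15)) = 23.2594
d((-1, -5), (15, 7)) = 20.0
d((-1, -5), (10, 0)) = 12.083
d((-1, -5), (7, 16)) = 22.4722
d((-1, -5), (-11, 8)) = 16.4012
d((20, -15), (15, 7)) = 22.561
d((20, -15), (10, 0)) = 18.0278
d((20, -15), (7, 16)) = 33.6155
d((20, -15), (-11, 8)) = 38.6005
d((15, 7), (10, 0)) = 8.6023
d((15, 7), (7, 16)) = 12.0416
d((15, 7), (-11, 8)) = 26.0192
d((10, 0), (7, 16)) = 16.2788
d((10, 0), (-11, 8)) = 22.4722
d((7, 16), (-11, 8)) = 19.6977

Closest pair: (12, -12) and (20, -15) with distance 8.544

The closest pair is (12, -12) and (20, -15) with Euclidean distance 8.544. For 7 points, brute-force pairwise comparison is shown above. For large n, the divide-and-conquer algorithm (sort by x, recurse on halves, check the dividing strip) achieves O(n log n).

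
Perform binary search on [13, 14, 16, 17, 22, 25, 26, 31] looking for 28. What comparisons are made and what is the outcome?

Binary search for 28 in [13, 14, 16, 17, 22, 25, 26, 31]:

lo=0, hi=7, mid=3, arr[mid]=17 -> 17 < 28, search right half
lo=4, hi=7, mid=5, arr[mid]=25 -> 25 < 28, search right half
lo=6, hi=7, mid=6, arr[mid]=26 -> 26 < 28, search right half
lo=7, hi=7, mid=7, arr[mid]=31 -> 31 > 28, search left half
lo=7 > hi=6, target 28 not found

Binary search determines that 28 is not in the array after 4 comparisons. The search space was exhausted without finding the target.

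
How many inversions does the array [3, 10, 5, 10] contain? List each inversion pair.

Finding inversions in [3, 10, 5, 10]:

(1, 2): arr[1]=10 > arr[2]=5

Total inversions: 1

The array has 1 inversion(s): (1,2). Each pair (i,j) satisfies i < j and arr[i] > arr[j].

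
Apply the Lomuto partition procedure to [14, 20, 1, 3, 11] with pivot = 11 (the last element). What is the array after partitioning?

Lomuto partition with pivot = 11:

Initial array: [14, 20, 1, 3, 11]

arr[0]=14 > 11: no swap
arr[1]=20 > 11: no swap
arr[2]=1 <= 11: swap with position 0, array becomes [1, 20, 14, 3, 11]
arr[3]=3 <= 11: swap with position 1, array becomes [1, 3, 14, 20, 11]

Place pivot at position 2: [1, 3, 11, 20, 14]
Pivot position: 2

After partitioning with pivot 11, the array becomes [1, 3, 11, 20, 14]. The pivot is placed at index 2. All elements to the left of the pivot are <= 11, and all elements to the right are > 11.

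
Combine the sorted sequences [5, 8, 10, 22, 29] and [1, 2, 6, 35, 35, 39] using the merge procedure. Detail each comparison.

Merging process:

Compare 5 vs 1: take 1 from right. Merged: [1]
Compare 5 vs 2: take 2 from right. Merged: [1, 2]
Compare 5 vs 6: take 5 from left. Merged: [1, 2, 5]
Compare 8 vs 6: take 6 from right. Merged: [1, 2, 5, 6]
Compare 8 vs 35: take 8 from left. Merged: [1, 2, 5, 6, 8]
Compare 10 vs 35: take 10 from left. Merged: [1, 2, 5, 6, 8, 10]
Compare 22 vs 35: take 22 from left. Merged: [1, 2, 5, 6, 8, 10, 22]
Compare 29 vs 35: take 29 from left. Merged: [1, 2, 5, 6, 8, 10, 22, 29]
Append remaining from right: [35, 35, 39]. Merged: [1, 2, 5, 6, 8, 10, 22, 29, 35, 35, 39]

Final merged array: [1, 2, 5, 6, 8, 10, 22, 29, 35, 35, 39]
Total comparisons: 8

The merged array is [1, 2, 5, 6, 8, 10, 22, 29, 35, 35, 39], requiring 8 comparisons. The merge step runs in O(n) time where n is the total number of elements.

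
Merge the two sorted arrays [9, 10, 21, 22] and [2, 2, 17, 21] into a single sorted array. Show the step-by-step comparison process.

Merging process:

Compare 9 vs 2: take 2 from right. Merged: [2]
Compare 9 vs 2: take 2 from right. Merged: [2, 2]
Compare 9 vs 17: take 9 from left. Merged: [2, 2, 9]
Compare 10 vs 17: take 10 from left. Merged: [2, 2, 9, 10]
Compare 21 vs 17: take 17 from right. Merged: [2, 2, 9, 10, 17]
Compare 21 vs 21: take 21 from left. Merged: [2, 2, 9, 10, 17, 21]
Compare 22 vs 21: take 21 from right. Merged: [2, 2, 9, 10, 17, 21, 21]
Append remaining from left: [22]. Merged: [2, 2, 9, 10, 17, 21, 21, 22]

Final merged array: [2, 2, 9, 10, 17, 21, 21, 22]
Total comparisons: 7

The merged array is [2, 2, 9, 10, 17, 21, 21, 22], requiring 7 comparisons. The merge step runs in O(n) time where n is the total number of elements.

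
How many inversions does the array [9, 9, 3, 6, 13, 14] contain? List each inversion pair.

Finding inversions in [9, 9, 3, 6, 13, 14]:

(0, 2): arr[0]=9 > arr[2]=3
(0, 3): arr[0]=9 > arr[3]=6
(1, 2): arr[1]=9 > arr[2]=3
(1, 3): arr[1]=9 > arr[3]=6

Total inversions: 4

The array has 4 inversion(s): (0,2), (0,3), (1,2), (1,3). Each pair (i,j) satisfies i < j and arr[i] > arr[j].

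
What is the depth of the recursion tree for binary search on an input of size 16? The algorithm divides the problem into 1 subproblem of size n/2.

For divide and conquer with division factor 2:

Problem sizes at each level:
Level 0: 16
Level 1: 8
Level 2: 4
Level 3: 2
Level 4: 1

The root is level 0 and the size-1 base case is level 4 (the tree spans levels 0 through 4, i.e. 5 levels counting the root), so the depth is the number of divisions: log_2(16) = 4

The recursion tree depth is log_2(16) = 4. At each level, the problem size is divided by 2, so it takes 4 divisions to reduce to a base case of size 1. The algorithm makes 1 recursive call at each level.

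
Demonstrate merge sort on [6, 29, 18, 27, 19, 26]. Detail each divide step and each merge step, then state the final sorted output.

Merge sort trace:

Split: [6, 29, 18, 27, 19, 26] -> [6, 29, 18] and [27, 19, 26]
  Split: [6, 29, 18] -> [6] and [29, 18]
    Split: [29, 18] -> [29] and [18]
    Merge: [29] + [18] -> [18, 29]
  Merge: [6] + [18, 29] -> [6, 18, 29]
  Split: [27, 19, 26] -> [27] and [19, 26]
    Split: [19, 26] -> [19] and [26]
    Merge: [19] + [26] -> [19, 26]
  Merge: [27] + [19, 26] -> [19, 26, 27]
Merge: [6, 18, 29] + [19, 26, 27] -> [6, 18, 19, 26, 27, 29]

Final sorted array: [6, 18, 19, 26, 27, 29]

The merge sort proceeds by recursively splitting the array and merging sorted halves.
After all merges, the sorted array is [6, 18, 19, 26, 27, 29].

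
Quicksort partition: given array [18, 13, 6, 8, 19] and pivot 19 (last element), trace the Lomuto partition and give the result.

Lomuto partition with pivot = 19:

Initial array: [18, 13, 6, 8, 19]

arr[0]=18 <= 19: swap with position 0, array becomes [18, 13, 6, 8, 19]
arr[1]=13 <= 19: swap with position 1, array becomes [18, 13, 6, 8, 19]
arr[2]=6 <= 19: swap with position 2, array becomes [18, 13, 6, 8, 19]
arr[3]=8 <= 19: swap with position 3, array becomes [18, 13, 6, 8, 19]

Place pivot at position 4: [18, 13, 6, 8, 19]
Pivot position: 4

After partitioning with pivot 19, the array becomes [18, 13, 6, 8, 19]. The pivot is placed at index 4. All elements to the left of the pivot are <= 19, and all elements to the right are > 19.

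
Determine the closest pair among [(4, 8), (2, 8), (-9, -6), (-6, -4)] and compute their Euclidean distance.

Computing all pairwise distances among 4 points:

d((4, 8), (2, 8)) = 2.0 <-- minimum
d((4, 8), (-9, -6)) = 19.105
d((4, 8), (-6, -4)) = 15.6205
d((2, 8), (-9, -6)) = 17.8045
d((2, 8), (-6, -4)) = 14.4222
d((-9, -6), (-6, -4)) = 3.6056

Closest pair: (4, 8) and (2, 8) with distance 2.0

The closest pair is (4, 8) and (2, 8) with Euclidean distance 2.0. For 4 points, brute-force pairwise comparison is shown above. For large n, the divide-and-conquer algorithm (sort by x, recurse on halves, check the dividing strip) achieves O(n log n).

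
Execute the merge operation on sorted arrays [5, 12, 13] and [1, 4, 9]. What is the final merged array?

Merging process:

Compare 5 vs 1: take 1 from right. Merged: [1]
Compare 5 vs 4: take 4 from right. Merged: [1, 4]
Compare 5 vs 9: take 5 from left. Merged: [1, 4, 5]
Compare 12 vs 9: take 9 from right. Merged: [1, 4, 5, 9]
Append remaining from left: [12, 13]. Merged: [1, 4, 5, 9, 12, 13]

Final merged array: [1, 4, 5, 9, 12, 13]
Total comparisons: 4

The merged array is [1, 4, 5, 9, 12, 13], requiring 4 comparisons. The merge step runs in O(n) time where n is the total number of elements.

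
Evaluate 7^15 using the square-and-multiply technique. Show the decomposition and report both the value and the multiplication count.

Computing 7^15 by squaring (build up from 7^1; each line after the first costs one multiplication):

7^1 = 7
7^2 = (7^1)^2 = 7^2 = 49
7^3 = 7 * 7^2 = 7 * 49 = 343
7^6 = (7^3)^2 = 343^2 = 117649
7^7 = 7 * 7^6 = 7 * 117649 = 823543
7^14 = (7^7)^2 = 823543^2 = 678223072849
7^15 = 7 * 7^14 = 7 * 678223072849 = 4747561509943

Result: 4747561509943
Multiplications needed: 6 (6 lines after 7^1)

7^15 = 4747561509943. Using exponentiation by squaring, this requires 6 multiplications. The key idea: if the exponent is even, square the half-power; if odd, multiply by the base once.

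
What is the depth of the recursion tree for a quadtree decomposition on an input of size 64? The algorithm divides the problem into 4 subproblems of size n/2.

For divide and conquer with division factor 2:

Problem sizes at each level:
Level 0: 64
Level 1: 32
Level 2: 16
Level 3: 8
Level 4: 4
Level 5: 2
Level 6: 1

The root is level 0 and the size-1 base case is level 6 (the tree spans levels 0 through 6, i.e. 7 levels counting the root), so the depth is the number of divisions: log_2(64) = 6

The recursion tree depth is log_2(64) = 6. At each level, the problem size is divided by 2, so it takes 6 divisions to reduce to a base case of size 1. The algorithm makes 4 recursive calls at each level.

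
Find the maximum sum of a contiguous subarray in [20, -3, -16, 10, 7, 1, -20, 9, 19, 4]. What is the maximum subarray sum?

Using Kadane's algorithm on [20, -3, -16, 10, 7, 1, -20, 9, 19, 4]:

Scanning through the array:
Position 1 (value -3): max_ending_here = 17, max_so_far = 20
Position 2 (value -16): max_ending_here = 1, max_so_far = 20
Position 3 (value 10): max_ending_here = 11, max_so_far = 20
Position 4 (value 7): max_ending_here = 18, max_so_far = 20
Position 5 (value 1): max_ending_here = 19, max_so_far = 20
Position 6 (value -20): max_ending_here = -1, max_so_far = 20
Position 7 (value 9): max_ending_here = 9, max_so_far = 20
Position 8 (value 19): max_ending_here = 28, max_so_far = 28
Position 9 (value 4): max_ending_here = 32, max_so_far = 32

Maximum subarray: [9, 19, 4]
Maximum sum: 32

The maximum subarray is [9, 19, 4] with sum 32. This subarray runs from index 7 to index 9.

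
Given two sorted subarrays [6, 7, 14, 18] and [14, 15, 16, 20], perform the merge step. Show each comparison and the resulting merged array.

Merging process:

Compare 6 vs 14: take 6 from left. Merged: [6]
Compare 7 vs 14: take 7 from left. Merged: [6, 7]
Compare 14 vs 14: take 14 from left. Merged: [6, 7, 14]
Compare 18 vs 14: take 14 from right. Merged: [6, 7, 14, 14]
Compare 18 vs 15: take 15 from right. Merged: [6, 7, 14, 14, 15]
Compare 18 vs 16: take 16 from right. Merged: [6, 7, 14, 14, 15, 16]
Compare 18 vs 20: take 18 from left. Merged: [6, 7, 14, 14, 15, 16, 18]
Append remaining from right: [20]. Merged: [6, 7, 14, 14, 15, 16, 18, 20]

Final merged array: [6, 7, 14, 14, 15, 16, 18, 20]
Total comparisons: 7

The merged array is [6, 7, 14, 14, 15, 16, 18, 20], requiring 7 comparisons. The merge step runs in O(n) time where n is the total number of elements.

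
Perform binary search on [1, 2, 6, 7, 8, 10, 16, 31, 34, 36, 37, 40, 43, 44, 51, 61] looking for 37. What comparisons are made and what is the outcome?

Binary search for 37 in [1, 2, 6, 7, 8, 10, 16, 31, 34, 36, 37, 40, 43, 44, 51, 61]:

lo=0, hi=15, mid=7, arr[mid]=31 -> 31 < 37, search right half
lo=8, hi=15, mid=11, arr[mid]=40 -> 40 > 37, search left half
lo=8, hi=10, mid=9, arr[mid]=36 -> 36 < 37, search right half
lo=10, hi=10, mid=10, arr[mid]=37 -> Found target at index 10!

Binary search finds 37 at index 10 after 4 comparisons. The search repeatedly halves the search space by comparing with the middle element.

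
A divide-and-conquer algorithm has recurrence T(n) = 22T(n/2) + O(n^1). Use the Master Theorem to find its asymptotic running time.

Master Theorem for T(n) = 22T(n/2) + O(n^1):

a = 22, b = 2, c = 1
log_b(a) = log_2(22) = 4.4594

Case 1: c = 1 < log_2(22) = 4.4594
T(n) = O(n^(log_2 22))

For T(n) = 22T(n/2) + O(n^1): log_2(22) = 4.4594. This is Case 1 of the Master Theorem (c < log_b(a), work dominated by leaves), giving O(n^(log_2 22)).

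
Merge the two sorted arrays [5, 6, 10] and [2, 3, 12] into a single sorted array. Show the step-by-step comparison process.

Merging process:

Compare 5 vs 2: take 2 from right. Merged: [2]
Compare 5 vs 3: take 3 from right. Merged: [2, 3]
Compare 5 vs 12: take 5 from left. Merged: [2, 3, 5]
Compare 6 vs 12: take 6 from left. Merged: [2, 3, 5, 6]
Compare 10 vs 12: take 10 from left. Merged: [2, 3, 5, 6, 10]
Append remaining from right: [12]. Merged: [2, 3, 5, 6, 10, 12]

Final merged array: [2, 3, 5, 6, 10, 12]
Total comparisons: 5

The merged array is [2, 3, 5, 6, 10, 12], requiring 5 comparisons. The merge step runs in O(n) time where n is the total number of elements.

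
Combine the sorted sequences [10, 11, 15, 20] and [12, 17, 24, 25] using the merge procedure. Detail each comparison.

Merging process:

Compare 10 vs 12: take 10 from left. Merged: [10]
Compare 11 vs 12: take 11 from left. Merged: [10, 11]
Compare 15 vs 12: take 12 from right. Merged: [10, 11, 12]
Compare 15 vs 17: take 15 from left. Merged: [10, 11, 12, 15]
Compare 20 vs 17: take 17 from right. Merged: [10, 11, 12, 15, 17]
Compare 20 vs 24: take 20 from left. Merged: [10, 11, 12, 15, 17, 20]
Append remaining from right: [24, 25]. Merged: [10, 11, 12, 15, 17, 20, 24, 25]

Final merged array: [10, 11, 12, 15, 17, 20, 24, 25]
Total comparisons: 6

The merged array is [10, 11, 12, 15, 17, 20, 24, 25], requiring 6 comparisons. The merge step runs in O(n) time where n is the total number of elements.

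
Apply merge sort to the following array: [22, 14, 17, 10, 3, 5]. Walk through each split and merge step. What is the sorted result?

Merge sort trace:

Split: [22, 14, 17, 10, 3, 5] -> [22, 14, 17] and [10, 3, 5]
  Split: [22, 14, 17] -> [22] and [14, 17]
    Split: [14, 17] -> [14] and [17]
    Merge: [14] + [17] -> [14, 17]
  Merge: [22] + [14, 17] -> [14, 17, 22]
  Split: [10, 3, 5] -> [10] and [3, 5]
    Split: [3, 5] -> [3] and [5]
    Merge: [3] + [5] -> [3, 5]
  Merge: [10] + [3, 5] -> [3, 5, 10]
Merge: [14, 17, 22] + [3, 5, 10] -> [3, 5, 10, 14, 17, 22]

Final sorted array: [3, 5, 10, 14, 17, 22]

The merge sort proceeds by recursively splitting the array and merging sorted halves.
After all merges, the sorted array is [3, 5, 10, 14, 17, 22].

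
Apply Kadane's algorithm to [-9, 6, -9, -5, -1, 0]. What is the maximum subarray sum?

Using Kadane's algorithm on [-9, 6, -9, -5, -1, 0]:

Scanning through the array:
Position 1 (value 6): max_ending_here = 6, max_so_far = 6
Position 2 (value -9): max_ending_here = -3, max_so_far = 6
Position 3 (value -5): max_ending_here = -5, max_so_far = 6
Position 4 (value -1): max_ending_here = -1, max_so_far = 6
Position 5 (value 0): max_ending_here = 0, max_so_far = 6

Maximum subarray: [6]
Maximum sum: 6

The maximum subarray is [6] with sum 6. This subarray runs from index 1 to index 1.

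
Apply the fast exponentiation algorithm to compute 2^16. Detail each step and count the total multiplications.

Computing 2^16 by squaring (build up from 2^1; each line after the first costs one multiplication):

2^1 = 2
2^2 = (2^1)^2 = 2^2 = 4
2^4 = (2^2)^2 = 4^2 = 16
2^8 = (2^4)^2 = 16^2 = 256
2^16 = (2^8)^2 = 256^2 = 65536

Result: 65536
Multiplications needed: 4 (4 lines after 2^1)

2^16 = 65536. Using exponentiation by squaring, this requires 4 multiplications. The key idea: if the exponent is even, square the half-power; if odd, multiply by the base once.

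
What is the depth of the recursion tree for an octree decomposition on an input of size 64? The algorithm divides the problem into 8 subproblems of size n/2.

For divide and conquer with division factor 2:

Problem sizes at each level:
Level 0: 64
Level 1: 32
Level 2: 16
Level 3: 8
Level 4: 4
Level 5: 2
Level 6: 1

The root is level 0 and the size-1 base case is level 6 (the tree spans levels 0 through 6, i.e. 7 levels counting the root), so the depth is the number of divisions: log_2(64) = 6

The recursion tree depth is log_2(64) = 6. At each level, the problem size is divided by 2, so it takes 6 divisions to reduce to a base case of size 1. The algorithm makes 8 recursive calls at each level.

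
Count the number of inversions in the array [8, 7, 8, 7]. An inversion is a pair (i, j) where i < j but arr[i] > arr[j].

Finding inversions in [8, 7, 8, 7]:

(0, 1): arr[0]=8 > arr[1]=7
(0, 3): arr[0]=8 > arr[3]=7
(2, 3): arr[2]=8 > arr[3]=7

Total inversions: 3

The array has 3 inversion(s): (0,1), (0,3), (2,3). Each pair (i,j) satisfies i < j and arr[i] > arr[j].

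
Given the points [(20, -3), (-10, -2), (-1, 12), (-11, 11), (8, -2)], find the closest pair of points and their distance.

Computing all pairwise distances among 5 points:

d((20, -3), (-10, -2)) = 30.0167
d((20, -3), (-1, 12)) = 25.807
d((20, -3), (-11, 11)) = 34.0147
d((20, -3), (8, -2)) = 12.0416
d((-10, -2), (-1, 12)) = 16.6433
d((-10, -2), (-11, 11)) = 13.0384
d((-10, -2), (8, -2)) = 18.0
d((-1, 12), (-11, 11)) = 10.0499 <-- minimum
d((-1, 12), (8, -2)) = 16.6433
d((-11, 11), (8, -2)) = 23.0217

Closest pair: (-1, 12) and (-11, 11) with distance 10.0499

The closest pair is (-1, 12) and (-11, 11) with Euclidean distance 10.0499. For 5 points, brute-force pairwise comparison is shown above. For large n, the divide-and-conquer algorithm (sort by x, recurse on halves, check the dividing strip) achieves O(n log n).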